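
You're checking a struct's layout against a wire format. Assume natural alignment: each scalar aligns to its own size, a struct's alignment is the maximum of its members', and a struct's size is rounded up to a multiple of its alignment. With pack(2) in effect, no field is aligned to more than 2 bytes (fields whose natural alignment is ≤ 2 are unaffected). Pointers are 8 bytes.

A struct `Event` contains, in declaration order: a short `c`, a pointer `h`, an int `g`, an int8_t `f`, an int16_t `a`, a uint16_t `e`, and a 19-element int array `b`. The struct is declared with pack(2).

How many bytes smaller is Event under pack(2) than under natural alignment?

natural layout:
  0..2  c  (2B, 2-aligned)
  2..8  -- padding (6B)
  8..16  h  (8B, 8-aligned)
  16..20  g  (4B, 4-aligned)
  20..21  f  (1B, 1-aligned)
  21..22  -- padding (1B)
  22..24  a  (2B, 2-aligned)
  24..26  e  (2B, 2-aligned)
  26..28  -- padding (2B)
  28..104  b  (76B, 4-aligned)
  sizeof = 104, alignof = 8
packed(2) layout:
  0..2  c  (2B, 2-aligned)
  2..10  h  (8B, 2-aligned)
  10..14  g  (4B, 2-aligned)
  14..15  f  (1B, 1-aligned)
  15..16  -- padding (1B)
  16..18  a  (2B, 2-aligned)
  18..20  e  (2B, 2-aligned)
  20..96  b  (76B, 2-aligned)
  sizeof = 96, alignof = 2
104 − 96 = 8

8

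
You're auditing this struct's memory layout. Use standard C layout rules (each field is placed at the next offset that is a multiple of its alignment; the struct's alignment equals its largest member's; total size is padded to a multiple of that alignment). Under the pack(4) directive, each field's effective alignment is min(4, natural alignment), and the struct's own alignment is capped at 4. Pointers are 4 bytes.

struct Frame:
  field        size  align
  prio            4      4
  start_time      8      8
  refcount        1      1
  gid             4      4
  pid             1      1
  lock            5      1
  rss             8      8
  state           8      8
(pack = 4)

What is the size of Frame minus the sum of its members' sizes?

5

0..4  prio  (4B, 4-aligned)
4..12  start_time  (8B, 4-aligned)
12..13  refcount  (1B, 1-aligned)
13..16  -- padding (3B)
16..20  gid  (4B, 4-aligned)
20..21  pid  (1B, 1-aligned)
21..26  lock  (5B, 1-aligned)
26..28  -- padding (2B)
28..36  rss  (8B, 4-aligned)
36..44  state  (8B, 4-aligned)
sizeof = 44, alignof = 4
data bytes 39, size 44 → padding 5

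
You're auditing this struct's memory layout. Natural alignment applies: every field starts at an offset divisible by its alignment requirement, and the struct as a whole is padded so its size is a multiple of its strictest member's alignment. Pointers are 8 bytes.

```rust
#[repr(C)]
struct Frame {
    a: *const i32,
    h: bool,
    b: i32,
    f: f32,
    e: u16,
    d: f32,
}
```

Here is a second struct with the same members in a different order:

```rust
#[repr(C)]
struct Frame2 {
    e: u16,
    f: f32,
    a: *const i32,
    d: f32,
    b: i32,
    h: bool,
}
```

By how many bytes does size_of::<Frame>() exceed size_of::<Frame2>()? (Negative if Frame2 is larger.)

0..8  a  (8B, 8-aligned)
8..9  h  (1B, 1-aligned)
9..12  -- padding (3B)
12..16  b  (4B, 4-aligned)
16..20  f  (4B, 4-aligned)
20..22  e  (2B, 2-aligned)
22..24  -- padding (2B)
24..28  d  (4B, 4-aligned)
28..32  -- tail padding (4B)
sizeof = 32, alignof = 8
— Frame2 —
0..2  e  (2B, 2-aligned)
2..4  -- padding (2B)
4..8  f  (4B, 4-aligned)
8..16  a  (8B, 8-aligned)
16..20  d  (4B, 4-aligned)
20..24  b  (4B, 4-aligned)
24..25  h  (1B, 1-aligned)
25..32  -- tail padding (7B)
sizeof = 32, alignof = 8
32 − 32 = 0

0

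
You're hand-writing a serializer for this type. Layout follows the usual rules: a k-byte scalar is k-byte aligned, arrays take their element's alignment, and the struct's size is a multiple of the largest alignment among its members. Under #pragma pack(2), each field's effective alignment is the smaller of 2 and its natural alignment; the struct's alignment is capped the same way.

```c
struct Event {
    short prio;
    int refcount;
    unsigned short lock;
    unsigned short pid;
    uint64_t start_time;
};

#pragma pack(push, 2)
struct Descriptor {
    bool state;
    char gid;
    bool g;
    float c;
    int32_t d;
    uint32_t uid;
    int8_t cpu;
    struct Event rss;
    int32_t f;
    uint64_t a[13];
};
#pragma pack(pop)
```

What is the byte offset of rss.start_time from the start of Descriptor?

34

Event: @0: prio [2B, align 2] → 2; +2 pad (align 4); @4: refcount [4B, align 4] → 8; @8: lock [2B, align 2] → 10; @10: pid [2B, align 2] → 12; +4 pad (align 8); @16: start_time [8B, align 8] → 24; size 24, align 8
@0: state [1B, align 1] → 1
@1: gid [1B, align 1] → 2
@2: g [1B, align 1] → 3
+1 pad (align 2)
@4: c [4B, align 2] → 8
@8: d [4B, align 2] → 12
@12: uid [4B, align 2] → 16
@16: cpu [1B, align 1] → 17
+1 pad (align 2)
@18: rss [24B, align 2] → 42
within Event: start_time at 16
18 + 16 = 34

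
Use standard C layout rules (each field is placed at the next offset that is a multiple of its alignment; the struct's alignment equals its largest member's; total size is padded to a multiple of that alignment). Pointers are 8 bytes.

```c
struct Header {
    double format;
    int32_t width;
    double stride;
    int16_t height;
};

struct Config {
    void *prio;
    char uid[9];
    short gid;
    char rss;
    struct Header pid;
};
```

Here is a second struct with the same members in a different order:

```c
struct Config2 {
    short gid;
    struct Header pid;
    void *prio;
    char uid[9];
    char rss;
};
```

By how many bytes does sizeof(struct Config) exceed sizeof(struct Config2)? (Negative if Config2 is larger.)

-8

Header: @0: format [8B, align 8] → 8; @8: width [4B, align 4] → 12; +4 pad (align 8); @16: stride [8B, align 8] → 24; @24: height [2B, align 2] → 26; +6 tail pad (align 8); size 32, align 8
@0: prio [8B, align 8] → 8
@8: uid [9B, align 1] → 17
+1 pad (align 2)
@18: gid [2B, align 2] → 20
@20: rss [1B, align 1] → 21
+3 pad (align 8)
@24: pid [32B, align 8] → 56
size 56, align 8
— Config2 —
@0: gid [2B, align 2] → 2
+6 pad (align 8)
@8: pid [32B, align 8] → 40
@40: prio [8B, align 8] → 48
@48: uid [9B, align 1] → 57
@57: rss [1B, align 1] → 58
+6 tail pad (align 8)
size 64, align 8
56 − 64 = -8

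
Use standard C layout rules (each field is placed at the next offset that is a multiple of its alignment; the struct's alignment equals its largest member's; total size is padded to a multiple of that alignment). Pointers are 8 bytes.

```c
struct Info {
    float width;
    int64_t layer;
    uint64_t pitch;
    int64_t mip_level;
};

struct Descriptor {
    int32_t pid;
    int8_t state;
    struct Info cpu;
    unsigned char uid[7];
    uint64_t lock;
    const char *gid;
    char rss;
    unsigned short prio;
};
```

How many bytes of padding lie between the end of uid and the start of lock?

1

Info: width at 0 (size 4, align 4) → ends 4; pad 4 to align 8 for layer; layer at 8 (size 8, align 8) → ends 16; pitch at 16 (size 8, align 8) → ends 24; mip_level at 24 (size 8, align 8) → ends 32; total 32 bytes, alignment 8
pid at 0 (size 4, align 4) → ends 4
state at 4 (size 1, align 1) → ends 5
pad 3 to align 8 for cpu
cpu at 8 (size 32, align 8) → ends 40
uid at 40 (size 7, align 1) → ends 47
pad 1 to align 8 for lock
lock at 48 (size 8, align 8) → ends 56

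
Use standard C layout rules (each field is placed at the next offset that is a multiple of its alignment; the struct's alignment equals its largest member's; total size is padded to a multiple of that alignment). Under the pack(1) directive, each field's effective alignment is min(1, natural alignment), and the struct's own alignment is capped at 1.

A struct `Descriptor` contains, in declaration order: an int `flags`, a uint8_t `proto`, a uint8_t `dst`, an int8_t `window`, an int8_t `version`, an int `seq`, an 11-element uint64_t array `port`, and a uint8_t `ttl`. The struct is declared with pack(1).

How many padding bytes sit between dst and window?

0..4  flags  (4B, 1-aligned)
4..5  proto  (1B, 1-aligned)
5..6  dst  (1B, 1-aligned)
6..7  window  (1B, 1-aligned)

0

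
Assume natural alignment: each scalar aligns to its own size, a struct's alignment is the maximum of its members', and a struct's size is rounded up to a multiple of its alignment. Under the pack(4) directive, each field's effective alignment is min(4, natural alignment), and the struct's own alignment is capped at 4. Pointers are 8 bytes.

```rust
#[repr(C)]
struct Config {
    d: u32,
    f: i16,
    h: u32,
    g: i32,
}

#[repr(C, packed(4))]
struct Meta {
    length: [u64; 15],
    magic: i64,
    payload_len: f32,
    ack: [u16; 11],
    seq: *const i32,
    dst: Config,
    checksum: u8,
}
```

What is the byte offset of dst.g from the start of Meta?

176

Config: 0..4  d  (4B, 4-aligned); 4..6  f  (2B, 2-aligned); 6..8  -- padding (2B); 8..12  h  (4B, 4-aligned); 12..16  g  (4B, 4-aligned); sizeof = 16, alignof = 4
0..120  length  (120B, 4-aligned)
120..128  magic  (8B, 4-aligned)
128..132  payload_len  (4B, 4-aligned)
132..154  ack  (22B, 2-aligned)
154..156  -- padding (2B)
156..164  seq  (8B, 4-aligned)
164..180  dst  (16B, 4-aligned)
within Config: g at 12
164 + 12 = 176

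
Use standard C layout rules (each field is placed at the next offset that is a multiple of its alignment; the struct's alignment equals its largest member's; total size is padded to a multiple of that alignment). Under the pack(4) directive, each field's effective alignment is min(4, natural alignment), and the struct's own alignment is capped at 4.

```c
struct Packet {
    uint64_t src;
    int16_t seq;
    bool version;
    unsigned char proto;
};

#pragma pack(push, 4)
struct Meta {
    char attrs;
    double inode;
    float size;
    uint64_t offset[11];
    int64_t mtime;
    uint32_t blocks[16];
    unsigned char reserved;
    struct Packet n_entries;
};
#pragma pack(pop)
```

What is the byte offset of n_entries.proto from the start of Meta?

Packet: src at 0 (size 8, align 8) → ends 8; seq at 8 (size 2, align 2) → ends 10; version at 10 (size 1, align 1) → ends 11; proto at 11 (size 1, align 1) → ends 12; tail pad 4 to reach multiple of 8; total 16 bytes, alignment 8
attrs at 0 (size 1, align 1) → ends 1
pad 3 to align 4 for inode
inode at 4 (size 8, align 4) → ends 12
size at 12 (size 4, align 4) → ends 16
offset at 16 (size 88, align 4) → ends 104
mtime at 104 (size 8, align 4) → ends 112
blocks at 112 (size 64, align 4) → ends 176
reserved at 176 (size 1, align 1) → ends 177
pad 3 to align 4 for n_entries
n_entries at 180 (size 16, align 4) → ends 196
within Packet: proto at 11
180 + 11 = 191

191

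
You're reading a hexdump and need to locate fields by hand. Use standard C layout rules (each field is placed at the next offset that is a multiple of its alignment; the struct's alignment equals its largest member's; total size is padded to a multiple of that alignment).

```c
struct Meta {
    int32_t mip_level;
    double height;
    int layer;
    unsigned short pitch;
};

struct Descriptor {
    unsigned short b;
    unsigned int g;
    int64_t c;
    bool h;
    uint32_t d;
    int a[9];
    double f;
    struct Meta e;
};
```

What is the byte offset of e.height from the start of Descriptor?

80

Meta: mip_level at 0 (size 4, align 4) → ends 4; pad 4 to align 8 for height; height at 8 (size 8, align 8) → ends 16; layer at 16 (size 4, align 4) → ends 20; pitch at 20 (size 2, align 2) → ends 22; tail pad 2 to reach multiple of 8; total 24 bytes, alignment 8
b at 0 (size 2, align 2) → ends 2
pad 2 to align 4 for g
g at 4 (size 4, align 4) → ends 8
c at 8 (size 8, align 8) → ends 16
h at 16 (size 1, align 1) → ends 17
pad 3 to align 4 for d
d at 20 (size 4, align 4) → ends 24
a at 24 (size 36, align 4) → ends 60
pad 4 to align 8 for f
f at 64 (size 8, align 8) → ends 72
e at 72 (size 24, align 8) → ends 96
within Meta: height at 8
72 + 8 = 80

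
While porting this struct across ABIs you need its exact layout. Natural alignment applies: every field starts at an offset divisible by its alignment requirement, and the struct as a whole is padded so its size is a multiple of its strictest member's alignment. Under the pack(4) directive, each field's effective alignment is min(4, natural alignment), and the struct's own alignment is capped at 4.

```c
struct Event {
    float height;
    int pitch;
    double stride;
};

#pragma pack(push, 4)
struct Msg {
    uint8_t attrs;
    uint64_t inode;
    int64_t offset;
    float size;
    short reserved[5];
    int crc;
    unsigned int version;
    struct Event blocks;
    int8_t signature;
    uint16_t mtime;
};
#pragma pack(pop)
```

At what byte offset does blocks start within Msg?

44

Event: @0: height [4B, align 4] → 4; @4: pitch [4B, align 4] → 8; @8: stride [8B, align 8] → 16; size 16, align 8
@0: attrs [1B, align 1] → 1
+3 pad (align 4)
@4: inode [8B, align 4] → 12
@12: offset [8B, align 4] → 20
@20: size [4B, align 4] → 24
@24: reserved [10B, align 2] → 34
+2 pad (align 4)
@36: crc [4B, align 4] → 40
@40: version [4B, align 4] → 44
@44: blocks [16B, align 4] → 60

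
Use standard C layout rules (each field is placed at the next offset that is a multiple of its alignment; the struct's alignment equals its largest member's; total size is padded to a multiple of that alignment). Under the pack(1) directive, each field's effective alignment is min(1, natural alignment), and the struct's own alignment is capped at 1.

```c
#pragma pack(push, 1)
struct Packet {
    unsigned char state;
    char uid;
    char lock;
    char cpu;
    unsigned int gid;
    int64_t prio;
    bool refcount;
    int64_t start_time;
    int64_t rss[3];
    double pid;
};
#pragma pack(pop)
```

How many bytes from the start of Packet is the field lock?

2

0..1  state  (1B, 1-aligned)
1..2  uid  (1B, 1-aligned)
2..3  lock  (1B, 1-aligned)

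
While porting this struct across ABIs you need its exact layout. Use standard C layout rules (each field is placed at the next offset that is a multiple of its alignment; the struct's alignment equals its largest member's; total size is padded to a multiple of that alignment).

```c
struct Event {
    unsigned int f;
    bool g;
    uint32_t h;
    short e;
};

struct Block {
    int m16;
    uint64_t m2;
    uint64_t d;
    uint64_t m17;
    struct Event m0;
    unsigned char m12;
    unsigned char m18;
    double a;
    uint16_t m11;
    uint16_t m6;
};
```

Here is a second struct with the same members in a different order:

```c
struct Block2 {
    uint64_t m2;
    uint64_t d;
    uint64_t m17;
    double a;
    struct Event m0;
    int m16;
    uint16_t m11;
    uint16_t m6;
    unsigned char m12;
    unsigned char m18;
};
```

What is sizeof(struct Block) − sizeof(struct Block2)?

8

Event: 0..4  f  (4B, 4-aligned); 4..5  g  (1B, 1-aligned); 5..8  -- padding (3B); 8..12  h  (4B, 4-aligned); 12..14  e  (2B, 2-aligned); 14..16  -- tail padding (2B); sizeof = 16, alignof = 4
0..4  m16  (4B, 4-aligned)
4..8  -- padding (4B)
8..16  m2  (8B, 8-aligned)
16..24  d  (8B, 8-aligned)
24..32  m17  (8B, 8-aligned)
32..48  m0  (16B, 4-aligned)
48..49  m12  (1B, 1-aligned)
49..50  m18  (1B, 1-aligned)
50..56  -- padding (6B)
56..64  a  (8B, 8-aligned)
64..66  m11  (2B, 2-aligned)
66..68  m6  (2B, 2-aligned)
68..72  -- tail padding (4B)
sizeof = 72, alignof = 8
— Block2 —
0..8  m2  (8B, 8-aligned)
8..16  d  (8B, 8-aligned)
16..24  m17  (8B, 8-aligned)
24..32  a  (8B, 8-aligned)
32..48  m0  (16B, 4-aligned)
48..52  m16  (4B, 4-aligned)
52..54  m11  (2B, 2-aligned)
54..56  m6  (2B, 2-aligned)
56..57  m12  (1B, 1-aligned)
57..58  m18  (1B, 1-aligned)
58..64  -- tail padding (6B)
sizeof = 64, alignof = 8
72 − 64 = 8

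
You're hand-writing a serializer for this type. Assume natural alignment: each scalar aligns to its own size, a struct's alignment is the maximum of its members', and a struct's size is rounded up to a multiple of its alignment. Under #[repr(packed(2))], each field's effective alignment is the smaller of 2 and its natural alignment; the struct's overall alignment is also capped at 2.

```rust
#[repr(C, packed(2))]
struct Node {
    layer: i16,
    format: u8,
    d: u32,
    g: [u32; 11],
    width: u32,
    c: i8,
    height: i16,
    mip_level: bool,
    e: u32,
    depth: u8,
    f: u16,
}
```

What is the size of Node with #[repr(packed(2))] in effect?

70

layer at 0 (size 2, align 2) → ends 2
format at 2 (size 1, align 1) → ends 3
pad 1 to align 2 for d
d at 4 (size 4, align 2) → ends 8
g at 8 (size 44, align 2) → ends 52
width at 52 (size 4, align 2) → ends 56
c at 56 (size 1, align 1) → ends 57
pad 1 to align 2 for height
height at 58 (size 2, align 2) → ends 60
mip_level at 60 (size 1, align 1) → ends 61
pad 1 to align 2 for e
e at 62 (size 4, align 2) → ends 66
depth at 66 (size 1, align 1) → ends 67
pad 1 to align 2 for f
f at 68 (size 2, align 2) → ends 70
total 70 bytes, alignment 2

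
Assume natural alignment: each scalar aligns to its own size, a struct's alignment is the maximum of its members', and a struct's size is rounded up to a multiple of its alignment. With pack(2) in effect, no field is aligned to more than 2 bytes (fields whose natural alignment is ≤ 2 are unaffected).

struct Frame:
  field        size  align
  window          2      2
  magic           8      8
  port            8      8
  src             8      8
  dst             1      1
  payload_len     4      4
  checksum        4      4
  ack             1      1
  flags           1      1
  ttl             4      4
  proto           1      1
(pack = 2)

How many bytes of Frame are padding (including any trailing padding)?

2

0..2  window  (2B, 2-aligned)
2..10  magic  (8B, 2-aligned)
10..18  port  (8B, 2-aligned)
18..26  src  (8B, 2-aligned)
26..27  dst  (1B, 1-aligned)
27..28  -- padding (1B)
28..32  payload_len  (4B, 2-aligned)
32..36  checksum  (4B, 2-aligned)
36..37  ack  (1B, 1-aligned)
37..38  flags  (1B, 1-aligned)
38..42  ttl  (4B, 2-aligned)
42..43  proto  (1B, 1-aligned)
43..44  -- tail padding (1B)
sizeof = 44, alignof = 2
data bytes 42, size 44 → padding 2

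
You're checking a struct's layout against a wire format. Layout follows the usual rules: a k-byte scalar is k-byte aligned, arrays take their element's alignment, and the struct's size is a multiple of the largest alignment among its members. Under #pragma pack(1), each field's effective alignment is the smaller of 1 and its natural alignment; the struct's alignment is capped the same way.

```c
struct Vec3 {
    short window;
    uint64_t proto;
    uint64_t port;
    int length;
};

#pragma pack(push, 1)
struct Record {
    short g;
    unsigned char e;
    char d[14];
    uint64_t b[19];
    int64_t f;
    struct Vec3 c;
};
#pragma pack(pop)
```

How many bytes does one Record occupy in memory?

Vec3: window at 0 (size 2, align 2) → ends 2; pad 6 to align 8 for proto; proto at 8 (size 8, align 8) → ends 16; port at 16 (size 8, align 8) → ends 24; length at 24 (size 4, align 4) → ends 28; tail pad 4 to reach multiple of 8; total 32 bytes, alignment 8
g at 0 (size 2, align 1) → ends 2
e at 2 (size 1, align 1) → ends 3
d at 3 (size 14, align 1) → ends 17
b at 17 (size 152, align 1) → ends 169
f at 169 (size 8, align 1) → ends 177
c at 177 (size 32, align 1) → ends 209
total 209 bytes, alignment 1

209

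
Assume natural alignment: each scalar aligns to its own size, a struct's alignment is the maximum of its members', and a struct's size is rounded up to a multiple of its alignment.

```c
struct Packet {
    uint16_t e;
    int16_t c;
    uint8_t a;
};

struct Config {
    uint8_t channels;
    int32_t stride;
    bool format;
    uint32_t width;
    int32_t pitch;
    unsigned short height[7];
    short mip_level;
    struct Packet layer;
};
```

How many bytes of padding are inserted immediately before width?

3

Packet: @0: e [2B, align 2] → 2; @2: c [2B, align 2] → 4; @4: a [1B, align 1] → 5; +1 tail pad (align 2); size 6, align 2
@0: channels [1B, align 1] → 1
+3 pad (align 4)
@4: stride [4B, align 4] → 8
@8: format [1B, align 1] → 9
+3 pad (align 4)
@12: width [4B, align 4] → 16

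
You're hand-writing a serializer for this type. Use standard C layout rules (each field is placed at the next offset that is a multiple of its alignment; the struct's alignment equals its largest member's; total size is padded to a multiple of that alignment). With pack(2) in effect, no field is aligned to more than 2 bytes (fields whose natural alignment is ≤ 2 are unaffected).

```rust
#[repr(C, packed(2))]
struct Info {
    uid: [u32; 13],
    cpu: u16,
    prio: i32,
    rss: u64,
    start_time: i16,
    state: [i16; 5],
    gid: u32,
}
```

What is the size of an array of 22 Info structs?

1804

@0: uid [52B, align 2] → 52
@52: cpu [2B, align 2] → 54
@54: prio [4B, align 2] → 58
@58: rss [8B, align 2] → 66
@66: start_time [2B, align 2] → 68
@68: state [10B, align 2] → 78
@78: gid [4B, align 2] → 82
size 82, align 2
array of 22: 22 × 82 = 1804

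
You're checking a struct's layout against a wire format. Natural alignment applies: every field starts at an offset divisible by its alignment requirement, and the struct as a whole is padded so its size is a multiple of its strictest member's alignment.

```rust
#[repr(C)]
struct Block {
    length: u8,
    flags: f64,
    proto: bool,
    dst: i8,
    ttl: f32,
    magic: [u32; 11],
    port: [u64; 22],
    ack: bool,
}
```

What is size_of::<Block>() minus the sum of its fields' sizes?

@0: length [1B, align 1] → 1
+7 pad (align 8)
@8: flags [8B, align 8] → 16
@16: proto [1B, align 1] → 17
@17: dst [1B, align 1] → 18
+2 pad (align 4)
@20: ttl [4B, align 4] → 24
@24: magic [44B, align 4] → 68
+4 pad (align 8)
@72: port [176B, align 8] → 248
@248: ack [1B, align 1] → 249
+7 tail pad (align 8)
size 256, align 8
data bytes 236, size 256 → padding 20

20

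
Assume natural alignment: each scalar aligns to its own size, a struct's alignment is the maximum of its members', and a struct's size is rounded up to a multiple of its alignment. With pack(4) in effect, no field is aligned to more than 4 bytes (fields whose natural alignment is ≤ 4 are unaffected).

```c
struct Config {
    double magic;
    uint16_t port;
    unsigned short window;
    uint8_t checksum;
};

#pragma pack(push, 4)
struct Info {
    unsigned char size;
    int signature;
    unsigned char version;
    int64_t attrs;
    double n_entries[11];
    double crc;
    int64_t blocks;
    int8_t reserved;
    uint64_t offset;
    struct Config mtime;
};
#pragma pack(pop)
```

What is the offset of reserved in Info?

Config: @0: magic [8B, align 8] → 8; @8: port [2B, align 2] → 10; @10: window [2B, align 2] → 12; @12: checksum [1B, align 1] → 13; +3 tail pad (align 8); size 16, align 8
@0: size [1B, align 1] → 1
+3 pad (align 4)
@4: signature [4B, align 4] → 8
@8: version [1B, align 1] → 9
+3 pad (align 4)
@12: attrs [8B, align 4] → 20
@20: n_entries [88B, align 4] → 108
@108: crc [8B, align 4] → 116
@116: blocks [8B, align 4] → 124
@124: reserved [1B, align 1] → 125

124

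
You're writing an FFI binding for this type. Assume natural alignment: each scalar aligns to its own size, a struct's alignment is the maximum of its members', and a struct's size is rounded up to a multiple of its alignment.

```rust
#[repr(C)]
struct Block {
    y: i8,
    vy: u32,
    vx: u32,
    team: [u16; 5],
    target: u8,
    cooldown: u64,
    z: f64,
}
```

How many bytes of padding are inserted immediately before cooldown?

1

@0: y [1B, align 1] → 1
+3 pad (align 4)
@4: vy [4B, align 4] → 8
@8: vx [4B, align 4] → 12
@12: team [10B, align 2] → 22
@22: target [1B, align 1] → 23
+1 pad (align 8)
@24: cooldown [8B, align 8] → 32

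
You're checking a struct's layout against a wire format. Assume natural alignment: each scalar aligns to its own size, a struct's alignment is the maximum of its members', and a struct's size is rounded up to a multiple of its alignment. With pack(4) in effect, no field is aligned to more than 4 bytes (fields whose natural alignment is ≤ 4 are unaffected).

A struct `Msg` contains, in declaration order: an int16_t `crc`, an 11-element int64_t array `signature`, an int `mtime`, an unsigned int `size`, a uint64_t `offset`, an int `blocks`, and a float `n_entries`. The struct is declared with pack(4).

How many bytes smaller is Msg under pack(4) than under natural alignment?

natural layout:
  @0: crc [2B, align 2] → 2
  +6 pad (align 8)
  @8: signature [88B, align 8] → 96
  @96: mtime [4B, align 4] → 100
  @100: size [4B, align 4] → 104
  @104: offset [8B, align 8] → 112
  @112: blocks [4B, align 4] → 116
  @116: n_entries [4B, align 4] → 120
  size 120, align 8
packed(4) layout:
  @0: crc [2B, align 2] → 2
  +2 pad (align 4)
  @4: signature [88B, align 4] → 92
  @92: mtime [4B, align 4] → 96
  @96: size [4B, align 4] → 100
  @100: offset [8B, align 4] → 108
  @108: blocks [4B, align 4] → 112
  @112: n_entries [4B, align 4] → 116
  size 116, align 4
120 − 116 = 4

4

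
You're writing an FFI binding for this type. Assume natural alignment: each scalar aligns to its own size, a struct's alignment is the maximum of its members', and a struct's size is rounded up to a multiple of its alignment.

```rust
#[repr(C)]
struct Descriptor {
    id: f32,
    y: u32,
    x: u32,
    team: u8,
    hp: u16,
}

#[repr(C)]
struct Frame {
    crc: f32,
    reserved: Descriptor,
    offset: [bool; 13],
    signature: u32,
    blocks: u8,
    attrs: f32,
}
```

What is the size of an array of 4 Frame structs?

Descriptor: @0: id [4B, align 4] → 4; @4: y [4B, align 4] → 8; @8: x [4B, align 4] → 12; @12: team [1B, align 1] → 13; +1 pad (align 2); @14: hp [2B, align 2] → 16; size 16, align 4
@0: crc [4B, align 4] → 4
@4: reserved [16B, align 4] → 20
@20: offset [13B, align 1] → 33
+3 pad (align 4)
@36: signature [4B, align 4] → 40
@40: blocks [1B, align 1] → 41
+3 pad (align 4)
@44: attrs [4B, align 4] → 48
size 48, align 4
array of 4: 4 × 48 = 192

192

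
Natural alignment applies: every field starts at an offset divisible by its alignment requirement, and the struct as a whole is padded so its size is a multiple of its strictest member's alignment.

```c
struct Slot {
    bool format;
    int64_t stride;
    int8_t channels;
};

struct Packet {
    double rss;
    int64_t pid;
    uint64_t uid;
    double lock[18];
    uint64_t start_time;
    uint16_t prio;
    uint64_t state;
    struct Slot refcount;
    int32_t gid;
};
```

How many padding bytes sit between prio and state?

Slot: format at 0 (size 1, align 1) → ends 1; pad 7 to align 8 for stride; stride at 8 (size 8, align 8) → ends 16; channels at 16 (size 1, align 1) → ends 17; tail pad 7 to reach multiple of 8; total 24 bytes, alignment 8
rss at 0 (size 8, align 8) → ends 8
pid at 8 (size 8, align 8) → ends 16
uid at 16 (size 8, align 8) → ends 24
lock at 24 (size 144, align 8) → ends 168
start_time at 168 (size 8, align 8) → ends 176
prio at 176 (size 2, align 2) → ends 178
pad 6 to align 8 for state
state at 184 (size 8, align 8) → ends 192

6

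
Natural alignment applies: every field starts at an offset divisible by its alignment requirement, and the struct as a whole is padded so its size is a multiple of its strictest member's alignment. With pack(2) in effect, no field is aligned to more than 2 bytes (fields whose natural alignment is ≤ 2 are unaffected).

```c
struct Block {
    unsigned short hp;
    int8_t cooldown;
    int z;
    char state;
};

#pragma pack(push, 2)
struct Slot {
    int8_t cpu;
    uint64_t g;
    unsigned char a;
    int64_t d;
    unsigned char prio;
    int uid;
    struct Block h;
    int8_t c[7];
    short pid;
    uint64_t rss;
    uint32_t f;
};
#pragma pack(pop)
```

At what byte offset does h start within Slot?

Block: 0..2  hp  (2B, 2-aligned); 2..3  cooldown  (1B, 1-aligned); 3..4  -- padding (1B); 4..8  z  (4B, 4-aligned); 8..9  state  (1B, 1-aligned); 9..12  -- tail padding (3B); sizeof = 12, alignof = 4
0..1  cpu  (1B, 1-aligned)
1..2  -- padding (1B)
2..10  g  (8B, 2-aligned)
10..11  a  (1B, 1-aligned)
11..12  -- padding (1B)
12..20  d  (8B, 2-aligned)
20..21  prio  (1B, 1-aligned)
21..22  -- padding (1B)
22..26  uid  (4B, 2-aligned)
26..38  h  (12B, 2-aligned)

26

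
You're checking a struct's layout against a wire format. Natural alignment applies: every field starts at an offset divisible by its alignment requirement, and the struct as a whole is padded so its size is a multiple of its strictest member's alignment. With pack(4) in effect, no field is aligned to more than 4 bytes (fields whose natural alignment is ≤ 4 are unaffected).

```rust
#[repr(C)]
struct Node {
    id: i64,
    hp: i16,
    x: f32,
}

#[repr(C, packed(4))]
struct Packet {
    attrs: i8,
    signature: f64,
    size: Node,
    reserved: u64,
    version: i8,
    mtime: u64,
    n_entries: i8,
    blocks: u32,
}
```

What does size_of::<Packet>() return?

Node: 0..8  id  (8B, 8-aligned); 8..10  hp  (2B, 2-aligned); 10..12  -- padding (2B); 12..16  x  (4B, 4-aligned); sizeof = 16, alignof = 8
0..1  attrs  (1B, 1-aligned)
1..4  -- padding (3B)
4..12  signature  (8B, 4-aligned)
12..28  size  (16B, 4-aligned)
28..36  reserved  (8B, 4-aligned)
36..37  version  (1B, 1-aligned)
37..40  -- padding (3B)
40..48  mtime  (8B, 4-aligned)
48..49  n_entries  (1B, 1-aligned)
49..52  -- padding (3B)
52..56  blocks  (4B, 4-aligned)
sizeof = 56, alignof = 4

56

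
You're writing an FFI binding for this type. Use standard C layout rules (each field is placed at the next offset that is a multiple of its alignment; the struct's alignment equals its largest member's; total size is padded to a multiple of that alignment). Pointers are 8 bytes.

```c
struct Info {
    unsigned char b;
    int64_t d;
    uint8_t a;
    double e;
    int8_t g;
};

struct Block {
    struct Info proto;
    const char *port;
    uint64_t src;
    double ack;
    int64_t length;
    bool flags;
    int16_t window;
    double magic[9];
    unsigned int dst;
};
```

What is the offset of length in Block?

64

Info: 0..1  b  (1B, 1-aligned); 1..8  -- padding (7B); 8..16  d  (8B, 8-aligned); 16..17  a  (1B, 1-aligned); 17..24  -- padding (7B); 24..32  e  (8B, 8-aligned); 32..33  g  (1B, 1-aligned); 33..40  -- tail padding (7B); sizeof = 40, alignof = 8
0..40  proto  (40B, 8-aligned)
40..48  port  (8B, 8-aligned)
48..56  src  (8B, 8-aligned)
56..64  ack  (8B, 8-aligned)
64..72  length  (8B, 8-aligned)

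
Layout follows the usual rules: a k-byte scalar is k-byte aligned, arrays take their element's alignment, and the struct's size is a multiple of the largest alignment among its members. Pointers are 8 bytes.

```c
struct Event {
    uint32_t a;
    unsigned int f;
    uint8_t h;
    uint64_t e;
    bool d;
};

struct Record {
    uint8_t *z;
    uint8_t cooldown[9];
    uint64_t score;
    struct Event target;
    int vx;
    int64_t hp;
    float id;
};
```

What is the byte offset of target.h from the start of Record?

40

Event: a at 0 (size 4, align 4) → ends 4; f at 4 (size 4, align 4) → ends 8; h at 8 (size 1, align 1) → ends 9; pad 7 to align 8 for e; e at 16 (size 8, align 8) → ends 24; d at 24 (size 1, align 1) → ends 25; tail pad 7 to reach multiple of 8; total 32 bytes, alignment 8
z at 0 (size 8, align 8) → ends 8
cooldown at 8 (size 9, align 1) → ends 17
pad 7 to align 8 for score
score at 24 (size 8, align 8) → ends 32
target at 32 (size 32, align 8) → ends 64
within Event: h at 8
32 + 8 = 40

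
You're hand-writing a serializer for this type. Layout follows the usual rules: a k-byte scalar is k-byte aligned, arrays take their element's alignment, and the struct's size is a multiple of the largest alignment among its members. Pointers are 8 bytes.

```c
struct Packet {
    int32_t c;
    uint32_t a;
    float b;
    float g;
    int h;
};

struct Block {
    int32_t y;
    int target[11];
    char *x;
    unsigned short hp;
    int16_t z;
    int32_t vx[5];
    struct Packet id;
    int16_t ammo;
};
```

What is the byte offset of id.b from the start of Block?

88

Packet: c at 0 (size 4, align 4) → ends 4; a at 4 (size 4, align 4) → ends 8; b at 8 (size 4, align 4) → ends 12; g at 12 (size 4, align 4) → ends 16; h at 16 (size 4, align 4) → ends 20; total 20 bytes, alignment 4
y at 0 (size 4, align 4) → ends 4
target at 4 (size 44, align 4) → ends 48
x at 48 (size 8, align 8) → ends 56
hp at 56 (size 2, align 2) → ends 58
z at 58 (size 2, align 2) → ends 60
vx at 60 (size 20, align 4) → ends 80
id at 80 (size 20, align 4) → ends 100
within Packet: b at 8
80 + 8 = 88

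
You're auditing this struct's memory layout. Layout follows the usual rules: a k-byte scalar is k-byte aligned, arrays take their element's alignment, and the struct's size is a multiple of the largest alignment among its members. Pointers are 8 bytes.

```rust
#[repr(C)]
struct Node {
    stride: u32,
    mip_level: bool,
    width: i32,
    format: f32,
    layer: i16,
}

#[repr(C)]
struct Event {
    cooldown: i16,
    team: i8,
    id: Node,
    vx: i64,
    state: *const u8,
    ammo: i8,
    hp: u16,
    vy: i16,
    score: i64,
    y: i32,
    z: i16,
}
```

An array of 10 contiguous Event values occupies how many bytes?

Node: stride at 0 (size 4, align 4) → ends 4; mip_level at 4 (size 1, align 1) → ends 5; pad 3 to align 4 for width; width at 8 (size 4, align 4) → ends 12; format at 12 (size 4, align 4) → ends 16; layer at 16 (size 2, align 2) → ends 18; tail pad 2 to reach multiple of 4; total 20 bytes, alignment 4
cooldown at 0 (size 2, align 2) → ends 2
team at 2 (size 1, align 1) → ends 3
pad 1 to align 4 for id
id at 4 (size 20, align 4) → ends 24
vx at 24 (size 8, align 8) → ends 32
state at 32 (size 8, align 8) → ends 40
ammo at 40 (size 1, align 1) → ends 41
pad 1 to align 2 for hp
hp at 42 (size 2, align 2) → ends 44
vy at 44 (size 2, align 2) → ends 46
pad 2 to align 8 for score
score at 48 (size 8, align 8) → ends 56
y at 56 (size 4, align 4) → ends 60
z at 60 (size 2, align 2) → ends 62
tail pad 2 to reach multiple of 8
total 64 bytes, alignment 8
array of 10: 10 × 64 = 640

640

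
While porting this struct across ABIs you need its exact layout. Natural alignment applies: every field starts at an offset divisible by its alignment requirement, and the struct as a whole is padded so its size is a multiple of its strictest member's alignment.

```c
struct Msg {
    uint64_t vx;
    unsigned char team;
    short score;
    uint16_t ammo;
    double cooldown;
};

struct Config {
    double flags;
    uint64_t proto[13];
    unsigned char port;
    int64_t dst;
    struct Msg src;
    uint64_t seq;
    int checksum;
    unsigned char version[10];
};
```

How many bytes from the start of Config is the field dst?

Msg: @0: vx [8B, align 8] → 8; @8: team [1B, align 1] → 9; +1 pad (align 2); @10: score [2B, align 2] → 12; @12: ammo [2B, align 2] → 14; +2 pad (align 8); @16: cooldown [8B, align 8] → 24; size 24, align 8
@0: flags [8B, align 8] → 8
@8: proto [104B, align 8] → 112
@112: port [1B, align 1] → 113
+7 pad (align 8)
@120: dst [8B, align 8] → 128

120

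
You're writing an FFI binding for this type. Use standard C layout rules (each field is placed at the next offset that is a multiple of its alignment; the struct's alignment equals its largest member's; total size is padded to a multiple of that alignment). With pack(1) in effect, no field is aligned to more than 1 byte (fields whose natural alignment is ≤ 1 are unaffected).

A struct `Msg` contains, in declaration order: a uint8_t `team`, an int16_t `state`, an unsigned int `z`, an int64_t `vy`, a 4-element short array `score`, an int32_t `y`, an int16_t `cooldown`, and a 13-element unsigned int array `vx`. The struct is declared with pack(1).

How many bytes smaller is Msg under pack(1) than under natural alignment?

7

natural layout:
  @0: team [1B, align 1] → 1
  +1 pad (align 2)
  @2: state [2B, align 2] → 4
  @4: z [4B, align 4] → 8
  @8: vy [8B, align 8] → 16
  @16: score [8B, align 2] → 24
  @24: y [4B, align 4] → 28
  @28: cooldown [2B, align 2] → 30
  +2 pad (align 4)
  @32: vx [52B, align 4] → 84
  +4 tail pad (align 8)
  size 88, align 8
packed(1) layout:
  @0: team [1B, align 1] → 1
  @1: state [2B, align 1] → 3
  @3: z [4B, align 1] → 7
  @7: vy [8B, align 1] → 15
  @15: score [8B, align 1] → 23
  @23: y [4B, align 1] → 27
  @27: cooldown [2B, align 1] → 29
  @29: vx [52B, align 1] → 81
  size 81, align 1
88 − 81 = 7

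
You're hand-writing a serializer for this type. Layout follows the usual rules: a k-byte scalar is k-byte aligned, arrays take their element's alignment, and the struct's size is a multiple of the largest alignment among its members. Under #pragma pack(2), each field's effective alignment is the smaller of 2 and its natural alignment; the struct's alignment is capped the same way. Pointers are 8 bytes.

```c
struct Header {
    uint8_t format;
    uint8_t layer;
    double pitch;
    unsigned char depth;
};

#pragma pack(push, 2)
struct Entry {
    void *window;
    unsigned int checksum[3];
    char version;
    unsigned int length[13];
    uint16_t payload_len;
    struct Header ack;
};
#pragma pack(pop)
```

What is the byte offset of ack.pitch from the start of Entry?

Header: 0..1  format  (1B, 1-aligned); 1..2  layer  (1B, 1-aligned); 2..8  -- padding (6B); 8..16  pitch  (8B, 8-aligned); 16..17  depth  (1B, 1-aligned); 17..24  -- tail padding (7B); sizeof = 24, alignof = 8
0..8  window  (8B, 2-aligned)
8..20  checksum  (12B, 2-aligned)
20..21  version  (1B, 1-aligned)
21..22  -- padding (1B)
22..74  length  (52B, 2-aligned)
74..76  payload_len  (2B, 2-aligned)
76..100  ack  (24B, 2-aligned)
within Header: pitch at 8
76 + 8 = 84

84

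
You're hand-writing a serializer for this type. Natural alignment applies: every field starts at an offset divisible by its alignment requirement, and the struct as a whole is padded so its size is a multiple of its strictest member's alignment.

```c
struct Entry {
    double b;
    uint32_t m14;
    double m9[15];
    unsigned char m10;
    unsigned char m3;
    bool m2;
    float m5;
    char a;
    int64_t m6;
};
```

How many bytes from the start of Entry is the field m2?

138

0..8  b  (8B, 8-aligned)
8..12  m14  (4B, 4-aligned)
12..16  -- padding (4B)
16..136  m9  (120B, 8-aligned)
136..137  m10  (1B, 1-aligned)
137..138  m3  (1B, 1-aligned)
138..139  m2  (1B, 1-aligned)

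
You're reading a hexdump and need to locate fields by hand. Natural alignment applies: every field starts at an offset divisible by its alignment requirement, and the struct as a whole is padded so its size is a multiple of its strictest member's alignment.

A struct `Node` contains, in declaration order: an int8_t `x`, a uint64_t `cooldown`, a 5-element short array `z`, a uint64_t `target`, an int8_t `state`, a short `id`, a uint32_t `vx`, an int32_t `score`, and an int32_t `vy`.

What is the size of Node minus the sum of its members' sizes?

14

0..1  x  (1B, 1-aligned)
1..8  -- padding (7B)
8..16  cooldown  (8B, 8-aligned)
16..26  z  (10B, 2-aligned)
26..32  -- padding (6B)
32..40  target  (8B, 8-aligned)
40..41  state  (1B, 1-aligned)
41..42  -- padding (1B)
42..44  id  (2B, 2-aligned)
44..48  vx  (4B, 4-aligned)
48..52  score  (4B, 4-aligned)
52..56  vy  (4B, 4-aligned)
sizeof = 56, alignof = 8
data bytes 42, size 56 → padding 14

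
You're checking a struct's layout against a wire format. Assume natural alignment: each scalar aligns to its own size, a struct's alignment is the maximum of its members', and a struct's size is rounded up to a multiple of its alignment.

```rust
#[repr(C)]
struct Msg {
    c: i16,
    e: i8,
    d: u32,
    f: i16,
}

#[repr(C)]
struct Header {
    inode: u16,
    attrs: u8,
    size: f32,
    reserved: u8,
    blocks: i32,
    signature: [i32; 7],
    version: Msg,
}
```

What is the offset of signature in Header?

16

Msg: 0..2  c  (2B, 2-aligned); 2..3  e  (1B, 1-aligned); 3..4  -- padding (1B); 4..8  d  (4B, 4-aligned); 8..10  f  (2B, 2-aligned); 10..12  -- tail padding (2B); sizeof = 12, alignof = 4
0..2  inode  (2B, 2-aligned)
2..3  attrs  (1B, 1-aligned)
3..4  -- padding (1B)
4..8  size  (4B, 4-aligned)
8..9  reserved  (1B, 1-aligned)
9..12  -- padding (3B)
12..16  blocks  (4B, 4-aligned)
16..44  signature  (28B, 4-aligned)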